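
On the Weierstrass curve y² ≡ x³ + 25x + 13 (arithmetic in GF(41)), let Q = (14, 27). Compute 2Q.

(22, 31)

tangent at (14, 27): λ = (3·14² + 25)/(2·27) ≡ 39/13. 13⁻¹ ≡ 19 (mod 41), so λ ≡ 39·19 ≡ 3.
  x = λ² - 14 - 14 = 9 - 28 ≡ 22; y = λ·(14 - 22) - 27 ≡ 31. → (22, 31)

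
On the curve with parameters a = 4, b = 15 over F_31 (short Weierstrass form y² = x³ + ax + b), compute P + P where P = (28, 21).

tangent at (28, 21): λ = (3·28² + 4)/(2·21) ≡ 0/11. 11⁻¹ ≡ 17 (mod 31), so λ ≡ 0·17 ≡ 0.
  x = λ² - 28 - 28 = 0 - 56 ≡ 6; y = λ·(28 - 6) - 21 ≡ 10. → (6, 10)

(6, 10)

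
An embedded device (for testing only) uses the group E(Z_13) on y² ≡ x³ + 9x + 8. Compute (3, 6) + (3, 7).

The two points share x = 3 and their y-coordinates satisfy 6 + 7 ≡ 0 (mod 13), so they are inverses. Their sum is O.

O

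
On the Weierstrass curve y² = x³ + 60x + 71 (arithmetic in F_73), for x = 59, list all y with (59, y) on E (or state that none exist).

8, 65

x³ + 60x + 71 = 208990 ≡ 64 (mod 73).
Square roots of 64 mod 73: 8 and 65 (since 8² = 64 ≡ 64).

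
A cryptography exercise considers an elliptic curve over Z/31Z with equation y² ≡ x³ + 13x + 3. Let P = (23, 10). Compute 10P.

(30, 12)

Double-and-add on 10 = (1010)₂. Start with P = (23, 10) for the leading 1-bit.
double: tangent at (23, 10): λ = (3·23² + 13)/(2·10) ≡ 19/20. 20⁻¹ ≡ 14 (mod 31), so λ ≡ 19·14 ≡ 18.
  x = λ² - 23 - 23 = 324 - 46 ≡ 30; y = λ·(23 - 30) - 10 ≡ 19. → (30, 19)
double: tangent at (30, 19): λ = (3·30² + 13)/(2·19) ≡ 16/7. 7⁻¹ ≡ 9 (mod 31), so λ ≡ 16·9 ≡ 20.
  x = λ² - 30 - 30 = 400 - 60 ≡ 30; y = λ·(30 - 30) - 19 ≡ 12. → (30, 12)
add P: (30, 12) + (23, 10). λ = (10 - 12)/(23 - 30) ≡ 29/24 mod 31. 24⁻¹ ≡ 22 (mod 31), so λ ≡ 18.
  x = λ² - 30 - 23 = 324 - 53 ≡ 23; y = λ·(30 - 23) - 12 ≡ 21. → (23, 21)
double: tangent at (23, 21): λ = (3·23² + 13)/(2·21) ≡ 19/11. 11⁻¹ ≡ 17 (mod 31), so λ ≡ 19·17 ≡ 13.
  x = λ² - 23 - 23 = 169 - 46 ≡ 30; y = λ·(23 - 30) - 21 ≡ 12. → (30, 12)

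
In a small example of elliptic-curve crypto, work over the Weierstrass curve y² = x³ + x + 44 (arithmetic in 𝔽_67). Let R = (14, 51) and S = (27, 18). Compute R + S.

(15, 34)

(14, 51) + (27, 18). λ = (18 - 51)/(27 - 14) ≡ 34/13 mod 67. 13⁻¹ ≡ 31 (mod 67), so λ ≡ 49.
  x = λ² - 14 - 27 = 2401 - 41 ≡ 15; y = λ·(14 - 15) - 51 ≡ 34. → (15, 34)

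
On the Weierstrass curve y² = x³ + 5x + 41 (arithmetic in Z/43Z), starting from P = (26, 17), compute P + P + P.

(22, 7)

Repeated addition: build up to 3P.
2P: tangent at (26, 17): λ = (3·26² + 5)/(2·17) ≡ 12/34. 34⁻¹ ≡ 19 (mod 43), so λ ≡ 12·19 ≡ 13.
  x = λ² - 26 - 26 = 169 - 52 ≡ 31; y = λ·(26 - 31) - 17 ≡ 4. → (31, 4)
3P: (31, 4) + (26, 17). λ = (17 - 4)/(26 - 31) ≡ 13/38 mod 43. 38⁻¹ ≡ 17 (mod 43) since 38·17 = 646 ≡ 1, so λ ≡ 6.
  x = λ² - 31 - 26 = 36 - 57 ≡ 22; y = λ·(31 - 22) - 4 ≡ 7. → (22, 7)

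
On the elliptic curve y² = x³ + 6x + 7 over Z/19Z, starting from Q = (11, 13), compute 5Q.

Repeated addition: build up to 5Q.
2Q: tangent at (11, 13): λ = (3·11² + 6)/(2·13) ≡ 8/7. 7⁻¹ ≡ 11 (mod 19), so λ ≡ 8·11 ≡ 12.
  x = λ² - 11 - 11 = 144 - 22 ≡ 8; y = λ·(11 - 8) - 13 ≡ 4. → (8, 4)
3Q: (8, 4) + (11, 13). λ = (13 - 4)/(11 - 8) ≡ 9/3 mod 19. 3⁻¹ ≡ 13 (mod 19), so λ ≡ 3.
  x = λ² - 8 - 11 = 9 - 19 ≡ 9; y = λ·(8 - 9) - 4 ≡ 12. → (9, 12)
4Q: (9, 12) + (11, 13). λ = (13 - 12)/(11 - 9) ≡ 1/2 mod 19. 2⁻¹ ≡ 10 (mod 19), so λ ≡ 10.
  x = λ² - 9 - 11 = 100 - 20 ≡ 4; y = λ·(9 - 4) - 12 ≡ 0. → (4, 0)
5Q: (4, 0) + (11, 13). λ = (13 - 0)/(11 - 4) ≡ 13/7 mod 19. 7⁻¹ ≡ 11 (mod 19), so λ ≡ 10.
  x = λ² - 4 - 11 = 100 - 15 ≡ 9; y = λ·(4 - 9) - 0 ≡ 7. → (9, 7)

(9, 7)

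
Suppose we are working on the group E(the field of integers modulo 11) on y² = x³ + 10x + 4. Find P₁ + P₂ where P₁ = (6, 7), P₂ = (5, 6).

(1, 9)

(6, 7) + (5, 6). λ = (6 - 7)/(5 - 6) ≡ 10/10 mod 11. 10⁻¹ ≡ 10 (mod 11) since 10·10 = 100 ≡ 1, so λ ≡ 1.
  x = λ² - 6 - 5 = 1 - 11 ≡ 1; y = λ·(6 - 1) - 7 ≡ 9. → (1, 9)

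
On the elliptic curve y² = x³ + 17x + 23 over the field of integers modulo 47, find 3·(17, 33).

Write G = (17, 33).
Repeated addition: build up to 3G.
2G: tangent at (17, 33): λ = (3·17² + 17)/(2·33) ≡ 38/19. 19⁻¹ ≡ 5 (mod 47) since 19·5 = 95 ≡ 1, so λ ≡ 38·5 ≡ 2.
  x = λ² - 17 - 17 = 4 - 34 ≡ 17; y = λ·(17 - 17) - 33 ≡ 14. → (17, 14)
3G: (17, 14) + (17, 33): same x and y₁ ≡ -y₂, so the sum is O.

O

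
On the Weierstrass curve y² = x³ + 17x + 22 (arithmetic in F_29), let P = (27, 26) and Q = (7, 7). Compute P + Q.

(17, 27)

(27, 26) + (7, 7). λ = (7 - 26)/(7 - 27) ≡ 10/9 mod 29. 9⁻¹ ≡ 13 (mod 29) since 9·13 = 117 ≡ 1, so λ ≡ 14.
  x = λ² - 27 - 7 = 196 - 34 ≡ 17; y = λ·(27 - 17) - 26 ≡ 27. → (17, 27)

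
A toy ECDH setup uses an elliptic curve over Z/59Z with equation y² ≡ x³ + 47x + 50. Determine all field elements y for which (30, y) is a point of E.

9, 50

x³ + 47x + 50 = 28460 ≡ 22 (mod 59).
Square roots of 22 mod 59: 9 and 50 (since 9² = 81 ≡ 22).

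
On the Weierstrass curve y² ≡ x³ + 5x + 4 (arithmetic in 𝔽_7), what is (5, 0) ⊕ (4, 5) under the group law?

(2, 6)

(5, 0) + (4, 5). λ = (5 - 0)/(4 - 5) ≡ 5/6 mod 7. 6⁻¹ ≡ 6 (mod 7) since 6·6 = 36 ≡ 1, so λ ≡ 2.
  x = λ² - 5 - 4 = 4 - 9 ≡ 2; y = λ·(5 - 2) - 0 ≡ 6. → (2, 6)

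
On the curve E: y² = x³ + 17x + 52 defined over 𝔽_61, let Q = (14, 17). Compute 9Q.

Double-and-add on 9 = (1001)₂. Start with Q = (14, 17) for the leading 1-bit.
double: tangent at (14, 17): λ = (3·14² + 17)/(2·17) ≡ 56/34. 34⁻¹ ≡ 9 (mod 61) since 34·9 = 306 ≡ 1, so λ ≡ 56·9 ≡ 16.
  x = λ² - 14 - 14 = 256 - 28 ≡ 45; y = λ·(14 - 45) - 17 ≡ 36. → (45, 36)
double: tangent at (45, 36): λ = (3·45² + 17)/(2·36) ≡ 53/11. 11⁻¹ ≡ 50 (mod 61), so λ ≡ 53·50 ≡ 27.
  x = λ² - 45 - 45 = 729 - 90 ≡ 29; y = λ·(45 - 29) - 36 ≡ 30. → (29, 30)
double: tangent at (29, 30): λ = (3·29² + 17)/(2·30) ≡ 39/60. 60⁻¹ ≡ 60 (mod 61), so λ ≡ 39·60 ≡ 22.
  x = λ² - 29 - 29 = 484 - 58 ≡ 60; y = λ·(29 - 60) - 30 ≡ 20. → (60, 20)
add Q: (60, 20) + (14, 17). λ = (17 - 20)/(14 - 60) ≡ 58/15 mod 61. 15⁻¹ ≡ 57 (mod 61), so λ ≡ 12.
  x = λ² - 60 - 14 = 144 - 74 ≡ 9; y = λ·(60 - 9) - 20 ≡ 43. → (9, 43)

(9, 43)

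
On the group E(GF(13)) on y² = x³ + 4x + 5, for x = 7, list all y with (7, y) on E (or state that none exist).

5, 8

x³ + 4x + 5 = 376 ≡ 12 (mod 13).
Square roots of 12 mod 13: 5 and 8 (since 5² = 25 ≡ 12).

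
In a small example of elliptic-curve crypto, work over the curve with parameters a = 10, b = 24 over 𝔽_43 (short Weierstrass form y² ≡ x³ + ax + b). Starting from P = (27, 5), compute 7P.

(27, 5)

Double-and-add on 7 = (111)₂. Start with P = (27, 5) for the leading 1-bit.
double: tangent at (27, 5): λ = (3·27² + 10)/(2·5) ≡ 4/10. 10⁻¹ ≡ 13 (mod 43) since 10·13 = 130 ≡ 1, so λ ≡ 4·13 ≡ 9.
  x = λ² - 27 - 27 = 81 - 54 ≡ 27; y = λ·(27 - 27) - 5 ≡ 38. → (27, 38)
add P: (27, 38) + (27, 5): same x and y₁ ≡ -y₂, so the sum is O.
double: O + O = O (identity).
add P: O + (27, 5) = (27, 5) (identity).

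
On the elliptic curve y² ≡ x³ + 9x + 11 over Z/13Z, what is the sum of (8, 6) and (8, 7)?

O

The two points share x = 8 and their y-coordinates satisfy 6 + 7 ≡ 0 (mod 13), so they are inverses. Their sum is O.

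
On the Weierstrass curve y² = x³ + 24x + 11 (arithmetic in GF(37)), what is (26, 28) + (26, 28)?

(31, 24)

tangent at (26, 28): λ = (3·26² + 24)/(2·28) ≡ 17/19. 19⁻¹ ≡ 2 (mod 37) since 19·2 = 38 ≡ 1, so λ ≡ 17·2 ≡ 34.
  x = λ² - 26 - 26 = 1156 - 52 ≡ 31; y = λ·(26 - 31) - 28 ≡ 24. → (31, 24)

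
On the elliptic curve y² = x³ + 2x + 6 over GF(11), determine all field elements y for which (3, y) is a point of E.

none

x³ + 2x + 6 = 39 ≡ 6 (mod 11).
6 is a non-residue mod 11; no y exists.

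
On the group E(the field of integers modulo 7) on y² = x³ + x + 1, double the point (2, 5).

tangent at (2, 5): λ = (3·2² + 1)/(2·5) ≡ 6/3. 3⁻¹ ≡ 5 (mod 7) since 3·5 = 15 ≡ 1, so λ ≡ 6·5 ≡ 2.
  x = λ² - 2 - 2 = 4 - 4 ≡ 0; y = λ·(2 - 0) - 5 ≡ 6. → (0, 6)

(0, 6)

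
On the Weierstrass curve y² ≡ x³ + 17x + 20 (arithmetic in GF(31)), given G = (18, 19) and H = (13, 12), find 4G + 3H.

(19, 17)

First 4G:
Double-and-add on 4 = (100)₂. Start with G = (18, 19) for the leading 1-bit.
double: tangent at (18, 19): λ = (3·18² + 17)/(2·19) ≡ 28/7. 7⁻¹ ≡ 9 (mod 31) since 7·9 = 63 ≡ 1, so λ ≡ 28·9 ≡ 4.
  x = λ² - 18 - 18 = 16 - 36 ≡ 11; y = λ·(18 - 11) - 19 ≡ 9. → (11, 9)
double: tangent at (11, 9): λ = (3·11² + 17)/(2·9) ≡ 8/18. 18⁻¹ ≡ 19 (mod 31) since 18·19 = 342 ≡ 1, so λ ≡ 8·19 ≡ 28.
  x = λ² - 11 - 11 = 784 - 22 ≡ 18; y = λ·(11 - 18) - 9 ≡ 12. → (18, 12)
4G = (18, 12).
Next 3H:
Repeated addition: build up to 3H.
2H: tangent at (13, 12): λ = (3·13² + 17)/(2·12) ≡ 28/24. 24⁻¹ ≡ 22 (mod 31), so λ ≡ 28·22 ≡ 27.
  x = λ² - 13 - 13 = 729 - 26 ≡ 21; y = λ·(13 - 21) - 12 ≡ 20. → (21, 20)
3H: (21, 20) + (13, 12). λ = (12 - 20)/(13 - 21) ≡ 23/23 mod 31. 23⁻¹ ≡ 27 (mod 31) since 23·27 = 621 ≡ 1, so λ ≡ 1.
  x = λ² - 21 - 13 = 1 - 34 ≡ 29; y = λ·(21 - 29) - 20 ≡ 3. → (29, 3)
3H = (29, 3).
Finally 4G + 3H:
(18, 12) + (29, 3). λ = (3 - 12)/(29 - 18) ≡ 22/11 mod 31. 11⁻¹ ≡ 17 (mod 31) since 11·17 = 187 ≡ 1, so λ ≡ 2.
  x = λ² - 18 - 29 = 4 - 47 ≡ 19; y = λ·(18 - 19) - 12 ≡ 17. → (19, 17)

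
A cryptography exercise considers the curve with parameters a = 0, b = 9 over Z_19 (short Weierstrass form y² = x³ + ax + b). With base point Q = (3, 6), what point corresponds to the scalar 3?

(9, 15)

Repeated addition: build up to 3Q.
2Q: tangent at (3, 6): λ = (3·3² + 0)/(2·6) ≡ 8/12. 12⁻¹ ≡ 8 (mod 19) since 12·8 = 96 ≡ 1, so λ ≡ 8·8 ≡ 7.
  x = λ² - 3 - 3 = 49 - 6 ≡ 5; y = λ·(3 - 5) - 6 ≡ 18. → (5, 18)
3Q: (5, 18) + (3, 6). λ = (6 - 18)/(3 - 5) ≡ 7/17 mod 19. 17⁻¹ ≡ 9 (mod 19) since 17·9 = 153 ≡ 1, so λ ≡ 6.
  x = λ² - 5 - 3 = 36 - 8 ≡ 9; y = λ·(5 - 9) - 18 ≡ 15. → (9, 15)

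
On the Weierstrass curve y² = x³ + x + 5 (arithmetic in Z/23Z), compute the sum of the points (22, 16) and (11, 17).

(17, 17)

(22, 16) + (11, 17). λ = (17 - 16)/(11 - 22) ≡ 1/12 mod 23. 12⁻¹ ≡ 2 (mod 23), so λ ≡ 2.
  x = λ² - 22 - 11 = 4 - 33 ≡ 17; y = λ·(22 - 17) - 16 ≡ 17. → (17, 17)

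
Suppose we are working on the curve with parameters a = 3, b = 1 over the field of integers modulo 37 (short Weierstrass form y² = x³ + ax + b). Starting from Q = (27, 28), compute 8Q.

(12, 27)

Double-and-add on 8 = (1000)₂. Start with Q = (27, 28) for the leading 1-bit.
double: tangent at (27, 28): λ = (3·27² + 3)/(2·28) ≡ 7/19. 19⁻¹ ≡ 2 (mod 37) since 19·2 = 38 ≡ 1, so λ ≡ 7·2 ≡ 14.
  x = λ² - 27 - 27 = 196 - 54 ≡ 31; y = λ·(27 - 31) - 28 ≡ 27. → (31, 27)
double: tangent at (31, 27): λ = (3·31² + 3)/(2·27) ≡ 0/17. 17⁻¹ ≡ 24 (mod 37), so λ ≡ 0·24 ≡ 0.
  x = λ² - 31 - 31 = 0 - 62 ≡ 12; y = λ·(31 - 12) - 27 ≡ 10. → (12, 10)
double: tangent at (12, 10): λ = (3·12² + 3)/(2·10) ≡ 28/20. 20⁻¹ ≡ 13 (mod 37) since 20·13 = 260 ≡ 1, so λ ≡ 28·13 ≡ 31.
  x = λ² - 12 - 12 = 961 - 24 ≡ 12; y = λ·(12 - 12) - 10 ≡ 27. → (12, 27)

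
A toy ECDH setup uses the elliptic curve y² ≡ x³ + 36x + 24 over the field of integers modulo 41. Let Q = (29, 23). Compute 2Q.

(29, 18)

tangent at (29, 23): λ = (3·29² + 36)/(2·23) ≡ 17/5. 5⁻¹ ≡ 33 (mod 41), so λ ≡ 17·33 ≡ 28.
  x = λ² - 29 - 29 = 784 - 58 ≡ 29; y = λ·(29 - 29) - 23 ≡ 18. → (29, 18)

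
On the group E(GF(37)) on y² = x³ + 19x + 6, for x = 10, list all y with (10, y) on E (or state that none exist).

7, 30

x³ + 19x + 6 = 1196 ≡ 12 (mod 37).
Square roots of 12 mod 37: 7 and 30 (since 7² = 49 ≡ 12).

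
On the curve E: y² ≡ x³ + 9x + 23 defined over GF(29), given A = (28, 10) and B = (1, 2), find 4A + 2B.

First 4A:
Repeated addition: build up to 4A.
2A: tangent at (28, 10): λ = (3·28² + 9)/(2·10) ≡ 12/20. 20⁻¹ ≡ 16 (mod 29) since 20·16 = 320 ≡ 1, so λ ≡ 12·16 ≡ 18.
  x = λ² - 28 - 28 = 324 - 56 ≡ 7; y = λ·(28 - 7) - 10 ≡ 20. → (7, 20)
3A: (7, 20) + (28, 10). λ = (10 - 20)/(28 - 7) ≡ 19/21 mod 29. 21⁻¹ ≡ 18 (mod 29), so λ ≡ 23.
  x = λ² - 7 - 28 = 529 - 35 ≡ 1; y = λ·(7 - 1) - 20 ≡ 2. → (1, 2)
4A: (1, 2) + (28, 10). λ = (10 - 2)/(28 - 1) ≡ 8/27 mod 29. 27⁻¹ ≡ 14 (mod 29) since 27·14 = 378 ≡ 1, so λ ≡ 25.
  x = λ² - 1 - 28 = 625 - 29 ≡ 16; y = λ·(1 - 16) - 2 ≡ 0. → (16, 0)
4A = (16, 0).
Next 2B:
Repeated addition: build up to 2B.
2B: tangent at (1, 2): λ = (3·1² + 9)/(2·2) ≡ 12/4. 4⁻¹ ≡ 22 (mod 29), so λ ≡ 12·22 ≡ 3.
  x = λ² - 1 - 1 = 9 - 2 ≡ 7; y = λ·(1 - 7) - 2 ≡ 9. → (7, 9)
2B = (7, 9).
Finally 4A + 2B:
(16, 0) + (7, 9). λ = (9 - 0)/(7 - 16) ≡ 9/20 mod 29. 20⁻¹ ≡ 16 (mod 29), so λ ≡ 28.
  x = λ² - 16 - 7 = 784 - 23 ≡ 7; y = λ·(16 - 7) - 0 ≡ 20. → (7, 20)

(7, 20)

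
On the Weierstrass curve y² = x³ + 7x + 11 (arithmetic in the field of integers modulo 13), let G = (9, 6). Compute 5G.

(7, 0)

Repeated addition: build up to 5G.
2G: tangent at (9, 6): λ = (3·9² + 7)/(2·6) ≡ 3/12. 12⁻¹ ≡ 12 (mod 13), so λ ≡ 3·12 ≡ 10.
  x = λ² - 9 - 9 = 100 - 18 ≡ 4; y = λ·(9 - 4) - 6 ≡ 5. → (4, 5)
3G: (4, 5) + (9, 6). λ = (6 - 5)/(9 - 4) ≡ 1/5 mod 13. 5⁻¹ ≡ 8 (mod 13), so λ ≡ 8.
  x = λ² - 4 - 9 = 64 - 13 ≡ 12; y = λ·(4 - 12) - 5 ≡ 9. → (12, 9)
4G: (12, 9) + (9, 6). λ = (6 - 9)/(9 - 12) ≡ 10/10 mod 13. 10⁻¹ ≡ 4 (mod 13) since 10·4 = 40 ≡ 1, so λ ≡ 1.
  x = λ² - 12 - 9 = 1 - 21 ≡ 6; y = λ·(12 - 6) - 9 ≡ 10. → (6, 10)
5G: (6, 10) + (9, 6). λ = (6 - 10)/(9 - 6) ≡ 9/3 mod 13. 3⁻¹ ≡ 9 (mod 13), so λ ≡ 3.
  x = λ² - 6 - 9 = 9 - 15 ≡ 7; y = λ·(6 - 7) - 10 ≡ 0. → (7, 0)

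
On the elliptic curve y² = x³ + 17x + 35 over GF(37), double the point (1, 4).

tangent at (1, 4): λ = (3·1² + 17)/(2·4) ≡ 20/8. 8⁻¹ ≡ 14 (mod 37) since 8·14 = 112 ≡ 1, so λ ≡ 20·14 ≡ 21.
  x = λ² - 1 - 1 = 441 - 2 ≡ 32; y = λ·(1 - 32) - 4 ≡ 11. → (32, 11)

(32, 11)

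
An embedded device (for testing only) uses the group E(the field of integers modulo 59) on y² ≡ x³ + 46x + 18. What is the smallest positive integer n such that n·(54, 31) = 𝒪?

10

2P: tangent at (54, 31): λ = (3·54² + 46)/(2·31) ≡ 3/3. 3⁻¹ ≡ 20 (mod 59), so λ ≡ 3·20 ≡ 1.
  x = λ² - 54 - 54 = 1 - 108 ≡ 11; y = λ·(54 - 11) - 31 ≡ 12. → (11, 12)
3P: (11, 12) + (54, 31). λ = (31 - 12)/(54 - 11) ≡ 19/43 mod 59. 43⁻¹ ≡ 11 (mod 59), so λ ≡ 32.
  x = λ² - 11 - 54 = 1024 - 65 ≡ 15; y = λ·(11 - 15) - 12 ≡ 37. → (15, 37)
4P: (15, 37) + (54, 31). λ = (31 - 37)/(54 - 15) ≡ 53/39 mod 59. 39⁻¹ ≡ 56 (mod 59), so λ ≡ 18.
  x = λ² - 15 - 54 = 324 - 69 ≡ 19; y = λ·(15 - 19) - 37 ≡ 9. → (19, 9)
5P: (19, 9) + (54, 31). λ = (31 - 9)/(54 - 19) ≡ 22/35 mod 59. 35⁻¹ ≡ 27 (mod 59), so λ ≡ 4.
  x = λ² - 19 - 54 = 16 - 73 ≡ 2; y = λ·(19 - 2) - 9 ≡ 0. → (2, 0)
6P: (2, 0) + (54, 31). λ = (31 - 0)/(54 - 2) ≡ 31/52 mod 59. 52⁻¹ ≡ 42 (mod 59) since 52·42 = 2184 ≡ 1, so λ ≡ 4.
  x = λ² - 2 - 54 = 16 - 56 ≡ 19; y = λ·(2 - 19) - 0 ≡ 50. → (19, 50)
7P: (19, 50) + (54, 31). λ = (31 - 50)/(54 - 19) ≡ 40/35 mod 59. 35⁻¹ ≡ 27 (mod 59), so λ ≡ 18.
  x = λ² - 19 - 54 = 324 - 73 ≡ 15; y = λ·(19 - 15) - 50 ≡ 22. → (15, 22)
8P: (15, 22) + (54, 31). λ = (31 - 22)/(54 - 15) ≡ 9/39 mod 59. 39⁻¹ ≡ 56 (mod 59), so λ ≡ 32.
  x = λ² - 15 - 54 = 1024 - 69 ≡ 11; y = λ·(15 - 11) - 22 ≡ 47. → (11, 47)
9P: (11, 47) + (54, 31). λ = (31 - 47)/(54 - 11) ≡ 43/43 mod 59. 43⁻¹ ≡ 11 (mod 59) since 43·11 = 473 ≡ 1, so λ ≡ 1.
  x = λ² - 11 - 54 = 1 - 65 ≡ 54; y = λ·(11 - 54) - 47 ≡ 28. → (54, 28)
10P: (54, 28) + (54, 31): same x and y₁ ≡ -y₂, so the sum is 𝒪.
10P = 𝒪, so the order is 10.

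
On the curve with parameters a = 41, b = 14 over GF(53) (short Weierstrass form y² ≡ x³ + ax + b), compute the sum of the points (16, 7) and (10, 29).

(11, 10)

(16, 7) + (10, 29). λ = (29 - 7)/(10 - 16) ≡ 22/47 mod 53. 47⁻¹ ≡ 44 (mod 53) since 47·44 = 2068 ≡ 1, so λ ≡ 14.
  x = λ² - 16 - 10 = 196 - 26 ≡ 11; y = λ·(16 - 11) - 7 ≡ 10. → (11, 10)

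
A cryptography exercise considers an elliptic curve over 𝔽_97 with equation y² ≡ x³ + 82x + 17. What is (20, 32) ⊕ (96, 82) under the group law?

(20, 32) + (96, 82). λ = (82 - 32)/(96 - 20) ≡ 50/76 mod 97. 76⁻¹ ≡ 60 (mod 97) since 76·60 = 4560 ≡ 1, so λ ≡ 90.
  x = λ² - 20 - 96 = 8100 - 116 ≡ 30; y = λ·(20 - 30) - 32 ≡ 38. → (30, 38)

(30, 38)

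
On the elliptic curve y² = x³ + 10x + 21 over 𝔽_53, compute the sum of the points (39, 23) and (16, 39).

(7, 40)

(39, 23) + (16, 39). λ = (39 - 23)/(16 - 39) ≡ 16/30 mod 53. 30⁻¹ ≡ 23 (mod 53), so λ ≡ 50.
  x = λ² - 39 - 16 = 2500 - 55 ≡ 7; y = λ·(39 - 7) - 23 ≡ 40. → (7, 40)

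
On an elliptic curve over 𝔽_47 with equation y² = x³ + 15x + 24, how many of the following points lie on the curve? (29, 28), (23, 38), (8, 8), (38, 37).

(29, 28): 28² ≡ 32, rhs ≡ 32 → on.
(23, 38): 38² ≡ 34, rhs ≡ 34 → on.
(8, 8): 8² ≡ 17, rhs ≡ 45 → off.
(38, 37): 37² ≡ 6, rhs ≡ 6 → on.

3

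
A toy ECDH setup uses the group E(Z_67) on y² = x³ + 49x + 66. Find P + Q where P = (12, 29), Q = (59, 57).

(6, 43)

(12, 29) + (59, 57). λ = (57 - 29)/(59 - 12) ≡ 28/47 mod 67. 47⁻¹ ≡ 10 (mod 67) since 47·10 = 470 ≡ 1, so λ ≡ 12.
  x = λ² - 12 - 59 = 144 - 71 ≡ 6; y = λ·(12 - 6) - 29 ≡ 43. → (6, 43)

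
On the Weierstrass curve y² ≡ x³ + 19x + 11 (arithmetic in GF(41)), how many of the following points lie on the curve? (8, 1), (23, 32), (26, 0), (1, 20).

2

(8, 1): 1² ≡ 1, rhs ≡ 19 → off.
(23, 32): 32² ≡ 40, rhs ≡ 28 → off.
(26, 0): 0² ≡ 0, rhs ≡ 0 → on.
(1, 20): 20² ≡ 31, rhs ≡ 31 → on.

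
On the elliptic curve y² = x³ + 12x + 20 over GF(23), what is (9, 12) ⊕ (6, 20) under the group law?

(10, 6)

(9, 12) + (6, 20). λ = (20 - 12)/(6 - 9) ≡ 8/20 mod 23. 20⁻¹ ≡ 15 (mod 23), so λ ≡ 5.
  x = λ² - 9 - 6 = 25 - 15 ≡ 10; y = λ·(9 - 10) - 12 ≡ 6. → (10, 6)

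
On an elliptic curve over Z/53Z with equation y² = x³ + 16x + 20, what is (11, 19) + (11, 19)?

(40, 0)

tangent at (11, 19): λ = (3·11² + 16)/(2·19) ≡ 8/38. 38⁻¹ ≡ 7 (mod 53) since 38·7 = 266 ≡ 1, so λ ≡ 8·7 ≡ 3.
  x = λ² - 11 - 11 = 9 - 22 ≡ 40; y = λ·(11 - 40) - 19 ≡ 0. → (40, 0)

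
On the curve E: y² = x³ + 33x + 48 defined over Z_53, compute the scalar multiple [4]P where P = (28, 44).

(23, 28)

Repeated addition: build up to 4P.
2P: tangent at (28, 44): λ = (3·28² + 33)/(2·44) ≡ 0/35. 35⁻¹ ≡ 50 (mod 53), so λ ≡ 0·50 ≡ 0.
  x = λ² - 28 - 28 = 0 - 56 ≡ 50; y = λ·(28 - 50) - 44 ≡ 9. → (50, 9)
3P: (50, 9) + (28, 44). λ = (44 - 9)/(28 - 50) ≡ 35/31 mod 53. 31⁻¹ ≡ 12 (mod 53), so λ ≡ 49.
  x = λ² - 50 - 28 = 2401 - 78 ≡ 44; y = λ·(50 - 44) - 9 ≡ 20. → (44, 20)
4P: (44, 20) + (28, 44). λ = (44 - 20)/(28 - 44) ≡ 24/37 mod 53. 37⁻¹ ≡ 43 (mod 53), so λ ≡ 25.
  x = λ² - 44 - 28 = 625 - 72 ≡ 23; y = λ·(44 - 23) - 20 ≡ 28. → (23, 28)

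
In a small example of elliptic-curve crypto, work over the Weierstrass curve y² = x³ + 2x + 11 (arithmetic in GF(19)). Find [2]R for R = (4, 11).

tangent at (4, 11): λ = (3·4² + 2)/(2·11) ≡ 12/3. 3⁻¹ ≡ 13 (mod 19) since 3·13 = 39 ≡ 1, so λ ≡ 12·13 ≡ 4.
  x = λ² - 4 - 4 = 16 - 8 ≡ 8; y = λ·(4 - 8) - 11 ≡ 11. → (8, 11)

(8, 11)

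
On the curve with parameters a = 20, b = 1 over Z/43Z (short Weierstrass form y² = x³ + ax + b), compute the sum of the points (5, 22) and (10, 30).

(34, 9)

(5, 22) + (10, 30). λ = (30 - 22)/(10 - 5) ≡ 8/5 mod 43. 5⁻¹ ≡ 26 (mod 43) since 5·26 = 130 ≡ 1, so λ ≡ 36.
  x = λ² - 5 - 10 = 1296 - 15 ≡ 34; y = λ·(5 - 34) - 22 ≡ 9. → (34, 9)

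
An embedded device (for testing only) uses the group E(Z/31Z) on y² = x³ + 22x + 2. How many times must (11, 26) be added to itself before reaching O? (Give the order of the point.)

3

2P: tangent at (11, 26): λ = (3·11² + 22)/(2·26) ≡ 13/21. 21⁻¹ ≡ 3 (mod 31), so λ ≡ 13·3 ≡ 8.
  x = λ² - 11 - 11 = 64 - 22 ≡ 11; y = λ·(11 - 11) - 26 ≡ 5. → (11, 5)
3P: (11, 5) + (11, 26): same x and y₁ ≡ -y₂, so the sum is O.
3P = O, so the order is 3.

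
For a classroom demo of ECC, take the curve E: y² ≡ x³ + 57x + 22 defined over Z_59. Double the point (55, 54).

(15, 57)

tangent at (55, 54): λ = (3·55² + 57)/(2·54) ≡ 46/49. 49⁻¹ ≡ 53 (mod 59), so λ ≡ 46·53 ≡ 19.
  x = λ² - 55 - 55 = 361 - 110 ≡ 15; y = λ·(55 - 15) - 54 ≡ 57. → (15, 57)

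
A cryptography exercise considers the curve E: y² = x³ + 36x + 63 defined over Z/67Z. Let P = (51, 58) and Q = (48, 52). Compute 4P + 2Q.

(7, 16)

First 4P:
Double-and-add on 4 = (100)₂. Start with P = (51, 58) for the leading 1-bit.
double: tangent at (51, 58): λ = (3·51² + 36)/(2·58) ≡ 0/49. 49⁻¹ ≡ 26 (mod 67), so λ ≡ 0·26 ≡ 0.
  x = λ² - 51 - 51 = 0 - 102 ≡ 32; y = λ·(51 - 32) - 58 ≡ 9. → (32, 9)
double: tangent at (32, 9): λ = (3·32² + 36)/(2·9) ≡ 26/18. 18⁻¹ ≡ 41 (mod 67) since 18·41 = 738 ≡ 1, so λ ≡ 26·41 ≡ 61.
  x = λ² - 32 - 32 = 3721 - 64 ≡ 39; y = λ·(32 - 39) - 9 ≡ 33. → (39, 33)
4P = (39, 33).
Next 2Q:
Repeated addition: build up to 2Q.
2Q: tangent at (48, 52): λ = (3·48² + 36)/(2·52) ≡ 47/37. 37⁻¹ ≡ 29 (mod 67) since 37·29 = 1073 ≡ 1, so λ ≡ 47·29 ≡ 23.
  x = λ² - 48 - 48 = 529 - 96 ≡ 31; y = λ·(48 - 31) - 52 ≡ 4. → (31, 4)
2Q = (31, 4).
Finally 4P + 2Q:
(39, 33) + (31, 4). λ = (4 - 33)/(31 - 39) ≡ 38/59 mod 67. 59⁻¹ ≡ 25 (mod 67), so λ ≡ 12.
  x = λ² - 39 - 31 = 144 - 70 ≡ 7; y = λ·(39 - 7) - 33 ≡ 16. → (7, 16)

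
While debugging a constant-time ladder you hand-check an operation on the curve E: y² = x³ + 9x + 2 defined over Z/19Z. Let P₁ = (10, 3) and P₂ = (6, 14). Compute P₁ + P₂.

(10, 3) + (6, 14). λ = (14 - 3)/(6 - 10) ≡ 11/15 mod 19. 15⁻¹ ≡ 14 (mod 19), so λ ≡ 2.
  x = λ² - 10 - 6 = 4 - 16 ≡ 7; y = λ·(10 - 7) - 3 ≡ 3. → (7, 3)

(7, 3)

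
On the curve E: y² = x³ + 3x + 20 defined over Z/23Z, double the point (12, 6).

(15, 6)

tangent at (12, 6): λ = (3·12² + 3)/(2·6) ≡ 21/12. 12⁻¹ ≡ 2 (mod 23), so λ ≡ 21·2 ≡ 19.
  x = λ² - 12 - 12 = 361 - 24 ≡ 15; y = λ·(12 - 15) - 6 ≡ 6. → (15, 6)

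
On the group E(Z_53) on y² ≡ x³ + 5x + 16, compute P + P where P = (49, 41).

tangent at (49, 41): λ = (3·49² + 5)/(2·41) ≡ 0/29. 29⁻¹ ≡ 11 (mod 53), so λ ≡ 0·11 ≡ 0.
  x = λ² - 49 - 49 = 0 - 98 ≡ 8; y = λ·(49 - 8) - 41 ≡ 12. → (8, 12)

(8, 12)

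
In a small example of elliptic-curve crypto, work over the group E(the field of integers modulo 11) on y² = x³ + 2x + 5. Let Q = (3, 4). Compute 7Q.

Double-and-add on 7 = (111)₂. Start with Q = (3, 4) for the leading 1-bit.
double: tangent at (3, 4): λ = (3·3² + 2)/(2·4) ≡ 7/8. 8⁻¹ ≡ 7 (mod 11), so λ ≡ 7·7 ≡ 5.
  x = λ² - 3 - 3 = 25 - 6 ≡ 8; y = λ·(3 - 8) - 4 ≡ 4. → (8, 4)
add Q: (8, 4) + (3, 4). λ = (4 - 4)/(3 - 8) ≡ 0/6 mod 11. 6⁻¹ ≡ 2 (mod 11), so λ ≡ 0.
  x = λ² - 8 - 3 = 0 - 11 ≡ 0; y = λ·(8 - 0) - 4 ≡ 7. → (0, 7)
double: tangent at (0, 7): λ = (3·0² + 2)/(2·7) ≡ 2/3. 3⁻¹ ≡ 4 (mod 11) since 3·4 = 12 ≡ 1, so λ ≡ 2·4 ≡ 8.
  x = λ² - 0 - 0 = 64 - 0 ≡ 9; y = λ·(0 - 9) - 7 ≡ 9. → (9, 9)
add Q: (9, 9) + (3, 4). λ = (4 - 9)/(3 - 9) ≡ 6/5 mod 11. 5⁻¹ ≡ 9 (mod 11), so λ ≡ 10.
  x = λ² - 9 - 3 = 100 - 12 ≡ 0; y = λ·(9 - 0) - 9 ≡ 4. → (0, 4)

(0, 4)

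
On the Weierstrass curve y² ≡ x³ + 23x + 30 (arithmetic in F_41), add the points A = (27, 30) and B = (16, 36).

(21, 4)

(27, 30) + (16, 36). λ = (36 - 30)/(16 - 27) ≡ 6/30 mod 41. 30⁻¹ ≡ 26 (mod 41) since 30·26 = 780 ≡ 1, so λ ≡ 33.
  x = λ² - 27 - 16 = 1089 - 43 ≡ 21; y = λ·(27 - 21) - 30 ≡ 4. → (21, 4)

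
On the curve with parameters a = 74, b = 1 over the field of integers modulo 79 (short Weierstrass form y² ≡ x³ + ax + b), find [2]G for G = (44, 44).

(7, 25)

tangent at (44, 44): λ = (3·44² + 74)/(2·44) ≡ 36/9. 9⁻¹ ≡ 44 (mod 79) since 9·44 = 396 ≡ 1, so λ ≡ 36·44 ≡ 4.
  x = λ² - 44 - 44 = 16 - 88 ≡ 7; y = λ·(44 - 7) - 44 ≡ 25. → (7, 25)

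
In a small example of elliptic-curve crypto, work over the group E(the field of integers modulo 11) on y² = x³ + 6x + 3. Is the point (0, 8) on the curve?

no

y² = 8² ≡ 9; x³ + 6x + 3 = 3 ≡ 3 (mod 11). 9 ≠ 3.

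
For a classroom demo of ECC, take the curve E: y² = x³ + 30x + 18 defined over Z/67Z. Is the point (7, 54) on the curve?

yes

y² = 54² ≡ 35; x³ + 30x + 18 = 571 ≡ 35 (mod 67). 35 = 35.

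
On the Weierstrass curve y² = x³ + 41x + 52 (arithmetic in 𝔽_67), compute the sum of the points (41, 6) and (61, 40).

(41, 6) + (61, 40). λ = (40 - 6)/(61 - 41) ≡ 34/20 mod 67. 20⁻¹ ≡ 57 (mod 67) since 20·57 = 1140 ≡ 1, so λ ≡ 62.
  x = λ² - 41 - 61 = 3844 - 102 ≡ 57; y = λ·(41 - 57) - 6 ≡ 7. → (57, 7)

(57, 7)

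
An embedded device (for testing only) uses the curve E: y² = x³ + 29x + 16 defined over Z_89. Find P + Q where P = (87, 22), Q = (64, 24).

(87, 22) + (64, 24). λ = (24 - 22)/(64 - 87) ≡ 2/66 mod 89. 66⁻¹ ≡ 58 (mod 89) since 66·58 = 3828 ≡ 1, so λ ≡ 27.
  x = λ² - 87 - 64 = 729 - 151 ≡ 44; y = λ·(87 - 44) - 22 ≡ 71. → (44, 71)

(44, 71)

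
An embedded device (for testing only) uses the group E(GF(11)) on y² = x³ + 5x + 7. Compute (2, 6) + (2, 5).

The two points share x = 2 and their y-coordinates satisfy 6 + 5 ≡ 0 (mod 11), so they are inverses. Their sum is the point at infinity.

O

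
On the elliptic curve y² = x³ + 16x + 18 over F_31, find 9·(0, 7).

Write Q = (0, 7).
Double-and-add on 9 = (1001)₂. Start with Q = (0, 7) for the leading 1-bit.
double: tangent at (0, 7): λ = (3·0² + 16)/(2·7) ≡ 16/14. 14⁻¹ ≡ 20 (mod 31), so λ ≡ 16·20 ≡ 10.
  x = λ² - 0 - 0 = 100 - 0 ≡ 7; y = λ·(0 - 7) - 7 ≡ 16. → (7, 16)
double: tangent at (7, 16): λ = (3·7² + 16)/(2·16) ≡ 8/1. 1⁻¹ ≡ 1 (mod 31), so λ ≡ 8·1 ≡ 8.
  x = λ² - 7 - 7 = 64 - 14 ≡ 19; y = λ·(7 - 19) - 16 ≡ 12. → (19, 12)
double: tangent at (19, 12): λ = (3·19² + 16)/(2·12) ≡ 14/24. 24⁻¹ ≡ 22 (mod 31) since 24·22 = 528 ≡ 1, so λ ≡ 14·22 ≡ 29.
  x = λ² - 19 - 19 = 841 - 38 ≡ 28; y = λ·(19 - 28) - 12 ≡ 6. → (28, 6)
add Q: (28, 6) + (0, 7). λ = (7 - 6)/(0 - 28) ≡ 1/3 mod 31. 3⁻¹ ≡ 21 (mod 31), so λ ≡ 21.
  x = λ² - 28 - 0 = 441 - 28 ≡ 10; y = λ·(28 - 10) - 6 ≡ 0. → (10, 0)

(10, 0)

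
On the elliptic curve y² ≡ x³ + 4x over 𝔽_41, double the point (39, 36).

(0, 0)

tangent at (39, 36): λ = (3·39² + 4)/(2·36) ≡ 16/31. 31⁻¹ ≡ 4 (mod 41), so λ ≡ 16·4 ≡ 23.
  x = λ² - 39 - 39 = 529 - 78 ≡ 0; y = λ·(39 - 0) - 36 ≡ 0. → (0, 0)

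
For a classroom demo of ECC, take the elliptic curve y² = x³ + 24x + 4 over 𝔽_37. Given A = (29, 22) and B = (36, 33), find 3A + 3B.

(0, 35)

First 3A:
Repeated addition: build up to 3A.
2A: tangent at (29, 22): λ = (3·29² + 24)/(2·22) ≡ 31/7. 7⁻¹ ≡ 16 (mod 37), so λ ≡ 31·16 ≡ 15.
  x = λ² - 29 - 29 = 225 - 58 ≡ 19; y = λ·(29 - 19) - 22 ≡ 17. → (19, 17)
3A: (19, 17) + (29, 22). λ = (22 - 17)/(29 - 19) ≡ 5/10 mod 37. 10⁻¹ ≡ 26 (mod 37), so λ ≡ 19.
  x = λ² - 19 - 29 = 361 - 48 ≡ 17; y = λ·(19 - 17) - 17 ≡ 21. → (17, 21)
3A = (17, 21).
Next 3B:
Repeated addition: build up to 3B.
2B: tangent at (36, 33): λ = (3·36² + 24)/(2·33) ≡ 27/29. 29⁻¹ ≡ 23 (mod 37) since 29·23 = 667 ≡ 1, so λ ≡ 27·23 ≡ 29.
  x = λ² - 36 - 36 = 841 - 72 ≡ 29; y = λ·(36 - 29) - 33 ≡ 22. → (29, 22)
3B: (29, 22) + (36, 33). λ = (33 - 22)/(36 - 29) ≡ 11/7 mod 37. 7⁻¹ ≡ 16 (mod 37), so λ ≡ 28.
  x = λ² - 29 - 36 = 784 - 65 ≡ 16; y = λ·(29 - 16) - 22 ≡ 9. → (16, 9)
3B = (16, 9).
Finally 3A + 3B:
(17, 21) + (16, 9). λ = (9 - 21)/(16 - 17) ≡ 25/36 mod 37. 36⁻¹ ≡ 36 (mod 37), so λ ≡ 12.
  x = λ² - 17 - 16 = 144 - 33 ≡ 0; y = λ·(17 - 0) - 21 ≡ 35. → (0, 35)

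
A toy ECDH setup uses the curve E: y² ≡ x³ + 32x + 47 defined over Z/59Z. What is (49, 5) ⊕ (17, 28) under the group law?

(21, 56)

(49, 5) + (17, 28). λ = (28 - 5)/(17 - 49) ≡ 23/27 mod 59. 27⁻¹ ≡ 35 (mod 59), so λ ≡ 38.
  x = λ² - 49 - 17 = 1444 - 66 ≡ 21; y = λ·(49 - 21) - 5 ≡ 56. → (21, 56)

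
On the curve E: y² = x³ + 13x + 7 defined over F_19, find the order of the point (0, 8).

9

2P: tangent at (0, 8): λ = (3·0² + 13)/(2·8) ≡ 13/16. 16⁻¹ ≡ 6 (mod 19) since 16·6 = 96 ≡ 1, so λ ≡ 13·6 ≡ 2.
  x = λ² - 0 - 0 = 4 - 0 ≡ 4; y = λ·(0 - 4) - 8 ≡ 3. → (4, 3)
3P: (4, 3) + (0, 8). λ = (8 - 3)/(0 - 4) ≡ 5/15 mod 19. 15⁻¹ ≡ 14 (mod 19), so λ ≡ 13.
  x = λ² - 4 - 0 = 169 - 4 ≡ 13; y = λ·(4 - 13) - 3 ≡ 13. → (13, 13)
4P: (13, 13) + (0, 8). λ = (8 - 13)/(0 - 13) ≡ 14/6 mod 19. 6⁻¹ ≡ 16 (mod 19), so λ ≡ 15.
  x = λ² - 13 - 0 = 225 - 13 ≡ 3; y = λ·(13 - 3) - 13 ≡ 4. → (3, 4)
5P: (3, 4) + (0, 8). λ = (8 - 4)/(0 - 3) ≡ 4/16 mod 19. 16⁻¹ ≡ 6 (mod 19), so λ ≡ 5.
  x = λ² - 3 - 0 = 25 - 3 ≡ 3; y = λ·(3 - 3) - 4 ≡ 15. → (3, 15)
6P: (3, 15) + (0, 8). λ = (8 - 15)/(0 - 3) ≡ 12/16 mod 19. 16⁻¹ ≡ 6 (mod 19) since 16·6 = 96 ≡ 1, so λ ≡ 15.
  x = λ² - 3 - 0 = 225 - 3 ≡ 13; y = λ·(3 - 13) - 15 ≡ 6. → (13, 6)
7P: (13, 6) + (0, 8). λ = (8 - 6)/(0 - 13) ≡ 2/6 mod 19. 6⁻¹ ≡ 16 (mod 19), so λ ≡ 13.
  x = λ² - 13 - 0 = 169 - 13 ≡ 4; y = λ·(13 - 4) - 6 ≡ 16. → (4, 16)
8P: (4, 16) + (0, 8). λ = (8 - 16)/(0 - 4) ≡ 11/15 mod 19. 15⁻¹ ≡ 14 (mod 19) since 15·14 = 210 ≡ 1, so λ ≡ 2.
  x = λ² - 4 - 0 = 4 - 4 ≡ 0; y = λ·(4 - 0) - 16 ≡ 11. → (0, 11)
9P: (0, 11) + (0, 8): same x and y₁ ≡ -y₂, so the sum is 𝒪.
9P = 𝒪, so the order is 9.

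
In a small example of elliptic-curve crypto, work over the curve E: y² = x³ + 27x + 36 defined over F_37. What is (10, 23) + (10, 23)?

(1, 8)

tangent at (10, 23): λ = (3·10² + 27)/(2·23) ≡ 31/9. 9⁻¹ ≡ 33 (mod 37), so λ ≡ 31·33 ≡ 24.
  x = λ² - 10 - 10 = 576 - 20 ≡ 1; y = λ·(10 - 1) - 23 ≡ 8. → (1, 8)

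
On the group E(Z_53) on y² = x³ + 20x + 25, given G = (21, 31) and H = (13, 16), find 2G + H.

First 2G:
Repeated addition: build up to 2G.
2G: tangent at (21, 31): λ = (3·21² + 20)/(2·31) ≡ 18/9. 9⁻¹ ≡ 6 (mod 53) since 9·6 = 54 ≡ 1, so λ ≡ 18·6 ≡ 2.
  x = λ² - 21 - 21 = 4 - 42 ≡ 15; y = λ·(21 - 15) - 31 ≡ 34. → (15, 34)
2G = (15, 34).
Finally 2G + H:
(15, 34) + (13, 16). λ = (16 - 34)/(13 - 15) ≡ 35/51 mod 53. 51⁻¹ ≡ 26 (mod 53) since 51·26 = 1326 ≡ 1, so λ ≡ 9.
  x = λ² - 15 - 13 = 81 - 28 ≡ 0; y = λ·(15 - 0) - 34 ≡ 48. → (0, 48)

(0, 48)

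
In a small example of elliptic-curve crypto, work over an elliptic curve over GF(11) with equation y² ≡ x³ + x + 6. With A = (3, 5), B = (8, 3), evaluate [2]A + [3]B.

First 2A:
Repeated addition: build up to 2A.
2A: tangent at (3, 5): λ = (3·3² + 1)/(2·5) ≡ 6/10. 10⁻¹ ≡ 10 (mod 11), so λ ≡ 6·10 ≡ 5.
  x = λ² - 3 - 3 = 25 - 6 ≡ 8; y = λ·(3 - 8) - 5 ≡ 3. → (8, 3)
2A = (8, 3).
Next 3B:
Repeated addition: build up to 3B.
2B: tangent at (8, 3): λ = (3·8² + 1)/(2·3) ≡ 6/6. 6⁻¹ ≡ 2 (mod 11) since 6·2 = 12 ≡ 1, so λ ≡ 6·2 ≡ 1.
  x = λ² - 8 - 8 = 1 - 16 ≡ 7; y = λ·(8 - 7) - 3 ≡ 9. → (7, 9)
3B: (7, 9) + (8, 3). λ = (3 - 9)/(8 - 7) ≡ 5/1 mod 11. 1⁻¹ ≡ 1 (mod 11) since 1·1 = 1 ≡ 1, so λ ≡ 5.
  x = λ² - 7 - 8 = 25 - 15 ≡ 10; y = λ·(7 - 10) - 9 ≡ 9. → (10, 9)
3B = (10, 9).
Finally 2A + 3B:
(8, 3) + (10, 9). λ = (9 - 3)/(10 - 8) ≡ 6/2 mod 11. 2⁻¹ ≡ 6 (mod 11) since 2·6 = 12 ≡ 1, so λ ≡ 3.
  x = λ² - 8 - 10 = 9 - 18 ≡ 2; y = λ·(8 - 2) - 3 ≡ 4. → (2, 4)

(2, 4)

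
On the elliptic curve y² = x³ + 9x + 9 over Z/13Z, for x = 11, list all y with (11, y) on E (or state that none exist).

3, 10

x³ + 9x + 9 = 1439 ≡ 9 (mod 13).
Square roots of 9 mod 13: 3 and 10 (since 3² = 9 ≡ 9).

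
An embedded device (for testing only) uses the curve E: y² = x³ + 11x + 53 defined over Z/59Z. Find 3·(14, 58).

(38, 1)

Write P = (14, 58).
Repeated addition: build up to 3P.
2P: tangent at (14, 58): λ = (3·14² + 11)/(2·58) ≡ 9/57. 57⁻¹ ≡ 29 (mod 59), so λ ≡ 9·29 ≡ 25.
  x = λ² - 14 - 14 = 625 - 28 ≡ 7; y = λ·(14 - 7) - 58 ≡ 58. → (7, 58)
3P: (7, 58) + (14, 58). λ = (58 - 58)/(14 - 7) ≡ 0/7 mod 59. 7⁻¹ ≡ 17 (mod 59) since 7·17 = 119 ≡ 1, so λ ≡ 0.
  x = λ² - 7 - 14 = 0 - 21 ≡ 38; y = λ·(7 - 38) - 58 ≡ 1. → (38, 1)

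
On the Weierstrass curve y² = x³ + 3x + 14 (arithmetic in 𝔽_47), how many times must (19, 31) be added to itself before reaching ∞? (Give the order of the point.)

2P: tangent at (19, 31): λ = (3·19² + 3)/(2·31) ≡ 5/15. 15⁻¹ ≡ 22 (mod 47), so λ ≡ 5·22 ≡ 16.
  x = λ² - 19 - 19 = 256 - 38 ≡ 30; y = λ·(19 - 30) - 31 ≡ 28. → (30, 28)
3P: (30, 28) + (19, 31). λ = (31 - 28)/(19 - 30) ≡ 3/36 mod 47. 36⁻¹ ≡ 17 (mod 47), so λ ≡ 4.
  x = λ² - 30 - 19 = 16 - 49 ≡ 14; y = λ·(30 - 14) - 28 ≡ 36. → (14, 36)
4P: (14, 36) + (19, 31). λ = (31 - 36)/(19 - 14) ≡ 42/5 mod 47. 5⁻¹ ≡ 19 (mod 47), so λ ≡ 46.
  x = λ² - 14 - 19 = 2116 - 33 ≡ 15; y = λ·(14 - 15) - 36 ≡ 12. → (15, 12)
5P: (15, 12) + (19, 31). λ = (31 - 12)/(19 - 15) ≡ 19/4 mod 47. 4⁻¹ ≡ 12 (mod 47), so λ ≡ 40.
  x = λ² - 15 - 19 = 1600 - 34 ≡ 15; y = λ·(15 - 15) - 12 ≡ 35. → (15, 35)
6P: (15, 35) + (19, 31). λ = (31 - 35)/(19 - 15) ≡ 43/4 mod 47. 4⁻¹ ≡ 12 (mod 47), so λ ≡ 46.
  x = λ² - 15 - 19 = 2116 - 34 ≡ 14; y = λ·(15 - 14) - 35 ≡ 11. → (14, 11)
7P: (14, 11) + (19, 31). λ = (31 - 11)/(19 - 14) ≡ 20/5 mod 47. 5⁻¹ ≡ 19 (mod 47), so λ ≡ 4.
  x = λ² - 14 - 19 = 16 - 33 ≡ 30; y = λ·(14 - 30) - 11 ≡ 19. → (30, 19)
8P: (30, 19) + (19, 31). λ = (31 - 19)/(19 - 30) ≡ 12/36 mod 47. 36⁻¹ ≡ 17 (mod 47), so λ ≡ 16.
  x = λ² - 30 - 19 = 256 - 49 ≡ 19; y = λ·(30 - 19) - 19 ≡ 16. → (19, 16)
9P: (19, 16) + (19, 31): same x and y₁ ≡ -y₂, so the sum is ∞.
9P = ∞, so the order is 9.

9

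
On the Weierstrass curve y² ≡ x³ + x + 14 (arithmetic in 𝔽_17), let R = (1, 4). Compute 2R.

tangent at (1, 4): λ = (3·1² + 1)/(2·4) ≡ 4/8. 8⁻¹ ≡ 15 (mod 17), so λ ≡ 4·15 ≡ 9.
  x = λ² - 1 - 1 = 81 - 2 ≡ 11; y = λ·(1 - 11) - 4 ≡ 8. → (11, 8)

(11, 8)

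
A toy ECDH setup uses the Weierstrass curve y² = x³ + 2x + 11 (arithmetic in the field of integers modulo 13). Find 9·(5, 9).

(11, 8)

Write P = (5, 9).
Repeated addition: build up to 9P.
2P: tangent at (5, 9): λ = (3·5² + 2)/(2·9) ≡ 12/5. 5⁻¹ ≡ 8 (mod 13), so λ ≡ 12·8 ≡ 5.
  x = λ² - 5 - 5 = 25 - 10 ≡ 2; y = λ·(5 - 2) - 9 ≡ 6. → (2, 6)
3P: (2, 6) + (5, 9). λ = (9 - 6)/(5 - 2) ≡ 3/3 mod 13. 3⁻¹ ≡ 9 (mod 13) since 3·9 = 27 ≡ 1, so λ ≡ 1.
  x = λ² - 2 - 5 = 1 - 7 ≡ 7; y = λ·(2 - 7) - 6 ≡ 2. → (7, 2)
4P: (7, 2) + (5, 9). λ = (9 - 2)/(5 - 7) ≡ 7/11 mod 13. 11⁻¹ ≡ 6 (mod 13), so λ ≡ 3.
  x = λ² - 7 - 5 = 9 - 12 ≡ 10; y = λ·(7 - 10) - 2 ≡ 2. → (10, 2)
5P: (10, 2) + (5, 9). λ = (9 - 2)/(5 - 10) ≡ 7/8 mod 13. 8⁻¹ ≡ 5 (mod 13) since 8·5 = 40 ≡ 1, so λ ≡ 9.
  x = λ² - 10 - 5 = 81 - 15 ≡ 1; y = λ·(10 - 1) - 2 ≡ 1. → (1, 1)
6P: (1, 1) + (5, 9). λ = (9 - 1)/(5 - 1) ≡ 8/4 mod 13. 4⁻¹ ≡ 10 (mod 13) since 4·10 = 40 ≡ 1, so λ ≡ 2.
  x = λ² - 1 - 5 = 4 - 6 ≡ 11; y = λ·(1 - 11) - 1 ≡ 5. → (11, 5)
7P: (11, 5) + (5, 9). λ = (9 - 5)/(5 - 11) ≡ 4/7 mod 13. 7⁻¹ ≡ 2 (mod 13) since 7·2 = 14 ≡ 1, so λ ≡ 8.
  x = λ² - 11 - 5 = 64 - 16 ≡ 9; y = λ·(11 - 9) - 5 ≡ 11. → (9, 11)
8P: (9, 11) + (5, 9). λ = (9 - 11)/(5 - 9) ≡ 11/9 mod 13. 9⁻¹ ≡ 3 (mod 13), so λ ≡ 7.
  x = λ² - 9 - 5 = 49 - 14 ≡ 9; y = λ·(9 - 9) - 11 ≡ 2. → (9, 2)
9P: (9, 2) + (5, 9). λ = (9 - 2)/(5 - 9) ≡ 7/9 mod 13. 9⁻¹ ≡ 3 (mod 13) since 9·3 = 27 ≡ 1, so λ ≡ 8.
  x = λ² - 9 - 5 = 64 - 14 ≡ 11; y = λ·(9 - 11) - 2 ≡ 8. → (11, 8)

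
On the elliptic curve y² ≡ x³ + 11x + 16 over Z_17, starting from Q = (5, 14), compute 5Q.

Repeated addition: build up to 5Q.
2Q: tangent at (5, 14): λ = (3·5² + 11)/(2·14) ≡ 1/11. 11⁻¹ ≡ 14 (mod 17), so λ ≡ 1·14 ≡ 14.
  x = λ² - 5 - 5 = 196 - 10 ≡ 16; y = λ·(5 - 16) - 14 ≡ 2. → (16, 2)
3Q: (16, 2) + (5, 14). λ = (14 - 2)/(5 - 16) ≡ 12/6 mod 17. 6⁻¹ ≡ 3 (mod 17) since 6·3 = 18 ≡ 1, so λ ≡ 2.
  x = λ² - 16 - 5 = 4 - 21 ≡ 0; y = λ·(16 - 0) - 2 ≡ 13. → (0, 13)
4Q: (0, 13) + (5, 14). λ = (14 - 13)/(5 - 0) ≡ 1/5 mod 17. 5⁻¹ ≡ 7 (mod 17), so λ ≡ 7.
  x = λ² - 0 - 5 = 49 - 5 ≡ 10; y = λ·(0 - 10) - 13 ≡ 2. → (10, 2)
5Q: (10, 2) + (5, 14). λ = (14 - 2)/(5 - 10) ≡ 12/12 mod 17. 12⁻¹ ≡ 10 (mod 17), so λ ≡ 1.
  x = λ² - 10 - 5 = 1 - 15 ≡ 3; y = λ·(10 - 3) - 2 ≡ 5. → (3, 5)

(3, 5)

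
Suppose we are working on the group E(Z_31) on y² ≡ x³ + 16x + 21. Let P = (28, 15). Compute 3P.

(24, 0)

Repeated addition: build up to 3P.
2P: tangent at (28, 15): λ = (3·28² + 16)/(2·15) ≡ 12/30. 30⁻¹ ≡ 30 (mod 31) since 30·30 = 900 ≡ 1, so λ ≡ 12·30 ≡ 19.
  x = λ² - 28 - 28 = 361 - 56 ≡ 26; y = λ·(28 - 26) - 15 ≡ 23. → (26, 23)
3P: (26, 23) + (28, 15). λ = (15 - 23)/(28 - 26) ≡ 23/2 mod 31. 2⁻¹ ≡ 16 (mod 31), so λ ≡ 27.
  x = λ² - 26 - 28 = 729 - 54 ≡ 24; y = λ·(26 - 24) - 23 ≡ 0. → (24, 0)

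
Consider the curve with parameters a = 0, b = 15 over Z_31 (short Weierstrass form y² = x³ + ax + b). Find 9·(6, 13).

(25, 27)

Write P = (6, 13).
Repeated addition: build up to 9P.
2P: tangent at (6, 13): λ = (3·6² + 0)/(2·13) ≡ 15/26. 26⁻¹ ≡ 6 (mod 31), so λ ≡ 15·6 ≡ 28.
  x = λ² - 6 - 6 = 784 - 12 ≡ 28; y = λ·(6 - 28) - 13 ≡ 22. → (28, 22)
3P: (28, 22) + (6, 13). λ = (13 - 22)/(6 - 28) ≡ 22/9 mod 31. 9⁻¹ ≡ 7 (mod 31), so λ ≡ 30.
  x = λ² - 28 - 6 = 900 - 34 ≡ 29; y = λ·(28 - 29) - 22 ≡ 10. → (29, 10)
4P: (29, 10) + (6, 13). λ = (13 - 10)/(6 - 29) ≡ 3/8 mod 31. 8⁻¹ ≡ 4 (mod 31), so λ ≡ 12.
  x = λ² - 29 - 6 = 144 - 35 ≡ 16; y = λ·(29 - 16) - 10 ≡ 22. → (16, 22)
5P: (16, 22) + (6, 13). λ = (13 - 22)/(6 - 16) ≡ 22/21 mod 31. 21⁻¹ ≡ 3 (mod 31), so λ ≡ 4.
  x = λ² - 16 - 6 = 16 - 22 ≡ 25; y = λ·(16 - 25) - 22 ≡ 4. → (25, 4)
6P: (25, 4) + (6, 13). λ = (13 - 4)/(6 - 25) ≡ 9/12 mod 31. 12⁻¹ ≡ 13 (mod 31) since 12·13 = 156 ≡ 1, so λ ≡ 24.
  x = λ² - 25 - 6 = 576 - 31 ≡ 18; y = λ·(25 - 18) - 4 ≡ 9. → (18, 9)
7P: (18, 9) + (6, 13). λ = (13 - 9)/(6 - 18) ≡ 4/19 mod 31. 19⁻¹ ≡ 18 (mod 31) since 19·18 = 342 ≡ 1, so λ ≡ 10.
  x = λ² - 18 - 6 = 100 - 24 ≡ 14; y = λ·(18 - 14) - 9 ≡ 0. → (14, 0)
8P: (14, 0) + (6, 13). λ = (13 - 0)/(6 - 14) ≡ 13/23 mod 31. 23⁻¹ ≡ 27 (mod 31) since 23·27 = 621 ≡ 1, so λ ≡ 10.
  x = λ² - 14 - 6 = 100 - 20 ≡ 18; y = λ·(14 - 18) - 0 ≡ 22. → (18, 22)
9P: (18, 22) + (6, 13). λ = (13 - 22)/(6 - 18) ≡ 22/19 mod 31. 19⁻¹ ≡ 18 (mod 31) since 19·18 = 342 ≡ 1, so λ ≡ 24.
  x = λ² - 18 - 6 = 576 - 24 ≡ 25; y = λ·(18 - 25) - 22 ≡ 27. → (25, 27)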